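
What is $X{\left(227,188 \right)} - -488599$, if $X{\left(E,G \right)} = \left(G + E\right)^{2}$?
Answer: $660824$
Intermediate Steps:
$X{\left(E,G \right)} = \left(E + G\right)^{2}$
$X{\left(227,188 \right)} - -488599 = \left(227 + 188\right)^{2} - -488599 = 415^{2} + 488599 = 172225 + 488599 = 660824$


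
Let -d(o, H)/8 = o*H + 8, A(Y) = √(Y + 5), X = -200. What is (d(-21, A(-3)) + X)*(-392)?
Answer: 103488 - 65856*√2 ≈ 10354.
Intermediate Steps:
A(Y) = √(5 + Y)
d(o, H) = -64 - 8*H*o (d(o, H) = -8*(o*H + 8) = -8*(H*o + 8) = -8*(8 + H*o) = -64 - 8*H*o)
(d(-21, A(-3)) + X)*(-392) = ((-64 - 8*√(5 - 3)*(-21)) - 200)*(-392) = ((-64 - 8*√2*(-21)) - 200)*(-392) = ((-64 + 168*√2) - 200)*(-392) = (-264 + 168*√2)*(-392) = 103488 - 65856*√2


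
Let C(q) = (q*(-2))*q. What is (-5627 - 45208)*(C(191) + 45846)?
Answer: 1378441860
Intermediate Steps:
C(q) = -2*q² (C(q) = (-2*q)*q = -2*q²)
(-5627 - 45208)*(C(191) + 45846) = (-5627 - 45208)*(-2*191² + 45846) = -50835*(-2*36481 + 45846) = -50835*(-72962 + 45846) = -50835*(-27116) = 1378441860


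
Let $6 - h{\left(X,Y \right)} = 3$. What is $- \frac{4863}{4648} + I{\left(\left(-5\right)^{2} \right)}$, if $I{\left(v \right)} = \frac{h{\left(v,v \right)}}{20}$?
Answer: $- \frac{20829}{23240} \approx -0.89626$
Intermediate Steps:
$h{\left(X,Y \right)} = 3$ ($h{\left(X,Y \right)} = 6 - 3 = 3$)
$I{\left(v \right)} = \frac{3}{20}$
$- \frac{4863}{4648} + I{\left(\left(-5\right)^{2} \right)} = - \frac{4863}{4648} + \frac{3}{20} = - \frac{20829}{23240}$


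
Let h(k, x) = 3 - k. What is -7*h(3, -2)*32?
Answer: 0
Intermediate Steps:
-7*h(3, -2)*32 = -7*(3 - 1*3)*32 = -7*(3 - 3)*32 = -7*0*32 = 0*32 = 0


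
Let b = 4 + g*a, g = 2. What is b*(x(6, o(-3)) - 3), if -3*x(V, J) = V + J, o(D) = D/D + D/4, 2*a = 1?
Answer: -305/12 ≈ -25.417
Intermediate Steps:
a = ½ (a = (½)*1 = ½ ≈ 0.50000)
o(D) = 1 + D/4 (o(D) = 1 + D*(¼) = 1 + D/4)
b = 5 (b = 4 + 2*(½) = 4 + 1 = 5)
x(V, J) = -J/3 - V/3 (x(V, J) = -(V + J)/3 = -(J + V)/3 = -J/3 - V/3)
b*(x(6, o(-3)) - 3) = 5*((-(1 + (¼)*(-3))/3 - ⅓*6) - 3) = 5*((-(1 - ¾)/3 - 2) - 3) = 5*((-⅓*¼ - 2) - 3) = 5*((-1/12 - 2) - 3) = 5*(-25/12 - 3) = 5*(-61/12) = -305/12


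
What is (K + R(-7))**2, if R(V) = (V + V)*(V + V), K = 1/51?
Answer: 99940009/2601 ≈ 38424.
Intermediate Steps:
K = 1/51 ≈ 0.019608
R(V) = 4*V**2 (R(V) = (2*V)*(2*V) = 4*V**2)
(K + R(-7))**2 = (1/51 + 4*(-7)**2)**2 = (1/51 + 4*49)**2 = (1/51 + 196)**2 = (9997/51)**2 = 99940009/2601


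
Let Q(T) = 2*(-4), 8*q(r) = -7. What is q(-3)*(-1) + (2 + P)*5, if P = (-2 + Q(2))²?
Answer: 4087/8 ≈ 510.88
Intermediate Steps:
q(r) = -7/8 (q(r) = (⅛)*(-7) = -7/8)
Q(T) = -8
P = 100 (P = (-2 - 8)² = (-10)² = 100)
q(-3)*(-1) + (2 + P)*5 = -7/8*(-1) + (2 + 100)*5 = 7/8 + 102*5 = 7/8 + 510 = 4087/8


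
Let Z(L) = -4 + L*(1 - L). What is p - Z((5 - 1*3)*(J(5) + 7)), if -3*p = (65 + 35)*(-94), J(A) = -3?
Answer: 9580/3 ≈ 3193.3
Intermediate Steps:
p = 9400/3 (p = -(65 + 35)*(-94)/3 = -100*(-94)/3 = -1/3*(-9400) = 9400/3 ≈ 3133.3)
p - Z((5 - 1*3)*(J(5) + 7)) = 9400/3 - (-4 + (5 - 1*3)*(-3 + 7) - ((5 - 1*3)*(-3 + 7))**2) = 9400/3 - (-4 + (5 - 3)*4 - ((5 - 3)*4)**2) = 9400/3 - (-4 + 2*4 - (2*4)**2) = 9400/3 - (-4 + 8 - 1*8**2) = 9400/3 - (-4 + 8 - 1*64) = 9400/3 - (-4 + 8 - 64) = 9400/3 - 1*(-60) = 9400/3 + 60 = 9580/3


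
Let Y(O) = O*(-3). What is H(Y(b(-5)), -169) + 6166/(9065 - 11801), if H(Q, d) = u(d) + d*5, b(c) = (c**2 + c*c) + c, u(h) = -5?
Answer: -1165883/1368 ≈ -852.25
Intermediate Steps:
b(c) = c + 2*c**2 (b(c) = (c**2 + c**2) + c = 2*c**2 + c = c + 2*c**2)
Y(O) = -3*O
H(Q, d) = -5 + 5*d (H(Q, d) = -5 + d*5 = -5 + 5*d)
H(Y(b(-5)), -169) + 6166/(9065 - 11801) = (-5 + 5*(-169)) + 6166/(9065 - 11801) = (-5 - 845) + 6166/(-2736) = -850 + 6166*(-1/2736) = -850 - 3083/1368 = -1165883/1368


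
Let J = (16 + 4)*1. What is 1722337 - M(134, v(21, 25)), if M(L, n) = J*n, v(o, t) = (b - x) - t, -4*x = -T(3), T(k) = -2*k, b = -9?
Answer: 1722987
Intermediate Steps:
x = -3/2 (x = -(-1)*(-2*3)/4 = -(-1)*(-6)/4 = -¼*6 = -3/2 ≈ -1.5000)
J = 20 (J = 20*1 = 20)
v(o, t) = -15/2 - t (v(o, t) = (-9 - 1*(-3/2)) - t = (-9 + 3/2) - t = -15/2 - t)
M(L, n) = 20*n
1722337 - M(134, v(21, 25)) = 1722337 - 20*(-15/2 - 1*25) = 1722337 - 20*(-15/2 - 25) = 1722337 - 20*(-65)/2 = 1722337 - 1*(-650) = 1722337 + 650 = 1722987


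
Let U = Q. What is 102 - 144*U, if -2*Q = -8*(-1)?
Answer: 678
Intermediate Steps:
Q = -4 (Q = -(-4)*(-1) = -½*8 = -4)
U = -4
102 - 144*U = 102 - 144*(-4) = 102 + 576 = 678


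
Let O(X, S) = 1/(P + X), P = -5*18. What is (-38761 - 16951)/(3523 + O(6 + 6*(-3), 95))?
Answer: -5682624/359345 ≈ -15.814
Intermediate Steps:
P = -90
O(X, S) = 1/(-90 + X)
(-38761 - 16951)/(3523 + O(6 + 6*(-3), 95)) = (-38761 - 16951)/(3523 + 1/(-90 + (6 + 6*(-3)))) = -55712/(3523 + 1/(-90 + (6 - 18))) = -55712/(3523 + 1/(-90 - 12)) = -55712/(3523 + 1/(-102)) = -55712/(3523 - 1/102) = -55712/359345/102 = -55712*102/359345 = -5682624/359345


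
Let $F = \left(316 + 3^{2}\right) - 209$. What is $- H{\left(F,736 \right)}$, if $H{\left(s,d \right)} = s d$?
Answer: $-85376$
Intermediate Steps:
$F = 116$ ($F = \left(316 + 9\right) - 209 = 325 - 209 = 116$)
$H{\left(s,d \right)} = d s$
$- H{\left(F,736 \right)} = - 736 \cdot 116 = \left(-1\right) 85376 = -85376$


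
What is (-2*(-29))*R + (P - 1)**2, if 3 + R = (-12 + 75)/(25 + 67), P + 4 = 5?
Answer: -6177/46 ≈ -134.28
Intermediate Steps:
P = 1 (P = -4 + 5 = 1)
R = -213/92 (R = -3 + (-12 + 75)/(25 + 67) = -3 + 63/92 = -213/92 ≈ -2.3152)
(-2*(-29))*R + (P - 1)**2 = -2*(-29)*(-213/92) + (1 - 1)**2 = 58*(-213/92) + 0**2 = -6177/46 + 0 = -6177/46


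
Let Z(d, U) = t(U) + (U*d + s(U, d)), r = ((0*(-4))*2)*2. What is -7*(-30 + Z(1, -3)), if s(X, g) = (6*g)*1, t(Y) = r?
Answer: 189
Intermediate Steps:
r = 0 (r = (0*2)*2 = 0*2 = 0)
t(Y) = 0
s(X, g) = 6*g
Z(d, U) = 6*d + U*d (Z(d, U) = 0 + (U*d + 6*d) = 0 + (6*d + U*d) = 6*d + U*d)
-7*(-30 + Z(1, -3)) = -7*(-30 + 1*(6 - 3)) = -7*(-30 + 1*3) = -7*(-30 + 3) = -7*(-27) = 189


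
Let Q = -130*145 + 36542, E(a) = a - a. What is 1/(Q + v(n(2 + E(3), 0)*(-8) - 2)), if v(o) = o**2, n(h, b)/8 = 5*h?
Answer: 1/429856 ≈ 2.3264e-6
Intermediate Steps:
E(a) = 0
n(h, b) = 40*h (n(h, b) = 8*(5*h) = 40*h)
Q = 17692 (Q = -18850 + 36542 = 17692)
1/(Q + v(n(2 + E(3), 0)*(-8) - 2)) = 1/(17692 + ((40*(2 + 0))*(-8) - 2)**2) = 1/(17692 + ((40*2)*(-8) - 2)**2) = 1/(17692 + (80*(-8) - 2)**2) = 1/(17692 + (-640 - 2)**2) = 1/(17692 + (-642)**2) = 1/(17692 + 412164) = 1/429856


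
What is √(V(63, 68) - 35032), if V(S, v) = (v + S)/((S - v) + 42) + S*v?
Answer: I*√42089165/37 ≈ 175.34*I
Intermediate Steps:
V(S, v) = S*v + (S + v)/(42 + S - v) (V(S, v) = (S + v)/(42 + S - v) + S*v = S*v + (S + v)/(42 + S - v))
√(V(63, 68) - 35032) = √((63 + 68 + 68*63² - 1*63*68² + 42*63*68)/(42 + 63 - 1*68) - 35032) = √((63 + 68 + 68*3969 - 1*63*4624 + 179928)/(42 + 63 - 68) - 35032) = √((63 + 68 + 269892 - 291312 + 179928)/37 - 35032) = √((1/37)*158639 - 35032) = √(158639/37 - 35032) = √(-1137545/37) = I*√42089165/37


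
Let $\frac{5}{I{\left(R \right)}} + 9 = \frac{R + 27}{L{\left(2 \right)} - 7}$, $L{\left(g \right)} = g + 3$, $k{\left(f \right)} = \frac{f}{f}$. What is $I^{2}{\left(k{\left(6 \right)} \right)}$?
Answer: $\frac{25}{529} \approx 0.047259$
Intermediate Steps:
$k{\left(f \right)} = 1$
$L{\left(g \right)} = 3 + g$
$I{\left(R \right)} = \frac{5}{- \frac{45}{2} - \frac{R}{2}}$ ($I{\left(R \right)} = \frac{5}{-9 + \frac{R + 27}{\left(3 + 2\right) - 7}} = \frac{5}{-9 + \frac{27 + R}{5 - 7}} = \frac{5}{-9 + \frac{27 + R}{-2}} = \frac{5}{-9 + \left(27 + R\right) \left(- \frac{1}{2}\right)} = \frac{5}{-9 - \left(\frac{27}{2} + \frac{R}{2}\right)} = \frac{5}{- \frac{45}{2} - \frac{R}{2}}$)
$I^{2}{\left(k{\left(6 \right)} \right)} = \left(- \frac{10}{45 + 1}\right)^{2} = \left(- \frac{10}{46}\right)^{2} = \left(\left(-10\right) \frac{1}{46}\right)^{2} = \left(- \frac{5}{23}\right)^{2} = \frac{25}{529}$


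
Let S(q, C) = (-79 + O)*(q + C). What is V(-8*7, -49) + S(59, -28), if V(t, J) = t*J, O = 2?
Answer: 357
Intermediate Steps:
V(t, J) = J*t
S(q, C) = -77*C - 77*q (S(q, C) = (-79 + 2)*(q + C) = -77*(C + q) = -77*C - 77*q)
V(-8*7, -49) + S(59, -28) = -(-392)*7 + (-77*(-28) - 77*59) = -49*(-56) + (2156 - 4543) = 2744 - 2387 = 357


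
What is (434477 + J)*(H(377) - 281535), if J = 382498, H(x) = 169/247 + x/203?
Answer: -30590662393575/133 ≈ -2.3000e+11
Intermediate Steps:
H(x) = 13/19 + x/203 (H(x) = 169*(1/247) + x*(1/203) = 13/19 + x/203)
(434477 + J)*(H(377) - 281535) = (434477 + 382498)*((13/19 + (1/203)*377) - 281535) = 816975*((13/19 + 13/7) - 281535) = 816975*(338/133 - 281535) = 816975*(-37443817/133) = -30590662393575/133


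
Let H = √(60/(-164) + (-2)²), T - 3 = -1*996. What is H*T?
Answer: -993*√6109/41 ≈ -1893.0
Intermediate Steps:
T = -993 (T = 3 - 1*996 = 3 - 996 = -993)
H = √6109/41 (H = √(60*(-1/164) + 4) = √(-15/41 + 4) = √(149/41) = √6109/41 ≈ 1.9063)
H*T = (√6109/41)*(-993) = -993*√6109/41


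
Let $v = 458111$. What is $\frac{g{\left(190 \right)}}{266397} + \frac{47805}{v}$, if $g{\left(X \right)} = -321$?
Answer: $\frac{4196018318}{40679798689} \approx 0.10315$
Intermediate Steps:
$\frac{g{\left(190 \right)}}{266397} + \frac{47805}{v} = - \frac{321}{266397} + \frac{47805}{458111} = \left(-321\right) \frac{1}{266397} + 47805 \cdot \frac{1}{458111} = - \frac{107}{88799} + \frac{47805}{458111} = \frac{4196018318}{40679798689}$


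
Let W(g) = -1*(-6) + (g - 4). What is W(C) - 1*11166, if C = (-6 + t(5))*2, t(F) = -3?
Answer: -11182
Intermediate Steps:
C = -18 (C = (-6 - 3)*2 = -9*2 = -18)
W(g) = 2 + g (W(g) = 6 + (-4 + g) = 2 + g)
W(C) - 1*11166 = (2 - 18) - 1*11166 = -16 - 11166 = -11182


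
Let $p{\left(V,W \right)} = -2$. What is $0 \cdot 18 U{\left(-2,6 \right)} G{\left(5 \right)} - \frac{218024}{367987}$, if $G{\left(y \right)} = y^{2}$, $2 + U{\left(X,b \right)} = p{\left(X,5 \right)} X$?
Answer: $- \frac{218024}{367987} \approx -0.59248$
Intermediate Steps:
$U{\left(X,b \right)} = -2 - 2 X$
$0 \cdot 18 U{\left(-2,6 \right)} G{\left(5 \right)} - \frac{218024}{367987} = 0 \cdot 18 \left(-2 - -4\right) 5^{2} - \frac{218024}{367987} = 0 \left(-2 + 4\right) 25 - 218024 \cdot \frac{1}{367987} = 0 \cdot 2 \cdot 25 - \frac{218024}{367987} = 0 \cdot 25 - \frac{218024}{367987} = 0 - \frac{218024}{367987} = - \frac{218024}{367987}$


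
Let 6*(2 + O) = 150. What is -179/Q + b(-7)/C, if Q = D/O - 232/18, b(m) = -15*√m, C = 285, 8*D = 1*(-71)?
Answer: 296424/21983 - I*√7/19 ≈ 13.484 - 0.13925*I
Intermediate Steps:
O = 23 (O = -2 + (⅙)*150 = -2 + 25 = 23)
D = -71/8 (D = (1*(-71))/8 = (⅛)*(-71) = -71/8 ≈ -8.8750)
Q = -21983/1656 (Q = -71/8/23 - 232/18 = -71/8*1/23 - 232*1/18 = -71/184 - 116/9 = -21983/1656 ≈ -13.275)
-179/Q + b(-7)/C = -179/(-21983/1656) - 15*I*√7/285 = -179*(-1656/21983) - 15*I*√7*(1/285) = 296424/21983 - 15*I*√7*(1/285) = 296424/21983 - I*√7/19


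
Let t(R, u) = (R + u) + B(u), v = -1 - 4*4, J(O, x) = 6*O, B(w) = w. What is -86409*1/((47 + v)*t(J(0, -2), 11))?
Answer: -28803/220 ≈ -130.92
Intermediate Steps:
v = -17 (v = -1 - 16 = -17)
t(R, u) = R + 2*u (t(R, u) = (R + u) + u = R + 2*u)
-86409*1/((47 + v)*t(J(0, -2), 11)) = -86409*1/((47 - 17)*(6*0 + 2*11)) = -86409*1/(30*(0 + 22)) = -86409/(30*22) = -86409/660 = -86409*1/660 = -28803/220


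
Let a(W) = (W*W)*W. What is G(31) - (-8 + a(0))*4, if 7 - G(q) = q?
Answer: 8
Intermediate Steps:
a(W) = W³ (a(W) = W²*W = W³)
G(q) = 7 - q
G(31) - (-8 + a(0))*4 = (7 - 1*31) - (-8 + 0³)*4 = (7 - 31) - (-8 + 0)*4 = -24 - (-8)*4 = -24 - 1*(-32) = -24 + 32 = 8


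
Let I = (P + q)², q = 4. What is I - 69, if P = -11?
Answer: -20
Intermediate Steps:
I = 49 (I = (-11 + 4)² = (-7)² = 49)
I - 69 = 49 - 69 = -20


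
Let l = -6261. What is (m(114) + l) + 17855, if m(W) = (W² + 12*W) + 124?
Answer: 26082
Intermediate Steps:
m(W) = 124 + W² + 12*W
(m(114) + l) + 17855 = ((124 + 114² + 12*114) - 6261) + 17855 = ((124 + 12996 + 1368) - 6261) + 17855 = (14488 - 6261) + 17855 = 8227 + 17855 = 26082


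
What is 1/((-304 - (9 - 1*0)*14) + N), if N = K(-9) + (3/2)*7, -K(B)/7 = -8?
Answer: -2/727 ≈ -0.0027510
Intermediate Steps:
K(B) = 56 (K(B) = -7*(-8) = 56)
N = 133/2 (N = 56 + (3/2)*7 = 56 + 21/2 = 133/2 ≈ 66.500)
1/((-304 - (9 - 1*0)*14) + N) = 1/((-304 - (9 - 1*0)*14) + 133/2) = 1/((-304 - (9 + 0)*14) + 133/2) = 1/((-304 - 9*14) + 133/2) = 1/((-304 - 1*126) + 133/2) = 1/((-304 - 126) + 133/2) = 1/(-430 + 133/2) = 1/(-727/2) = -2/727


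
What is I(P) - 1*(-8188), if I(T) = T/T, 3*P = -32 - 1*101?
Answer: 8189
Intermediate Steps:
P = -133/3 (P = (-32 - 1*101)/3 = (-32 - 101)/3 = (1/3)*(-133) = -133/3 ≈ -44.333)
I(T) = 1
I(P) - 1*(-8188) = 1 - 1*(-8188) = 1 + 8188 = 8189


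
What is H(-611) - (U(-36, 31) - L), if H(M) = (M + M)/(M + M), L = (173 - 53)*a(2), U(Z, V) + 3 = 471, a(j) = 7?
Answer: 373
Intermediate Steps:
U(Z, V) = 468 (U(Z, V) = -3 + 471 = 468)
L = 840 (L = (173 - 53)*7 = 120*7 = 840)
H(M) = 1 (H(M) = (2*M)/((2*M)) = (2*M)*(1/(2*M)) = 1)
H(-611) - (U(-36, 31) - L) = 1 - (468 - 1*840) = 1 - (468 - 840) = 1 - 1*(-372) = 1 + 372 = 373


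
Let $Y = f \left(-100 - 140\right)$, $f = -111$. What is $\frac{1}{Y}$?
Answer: $\frac{1}{26640} \approx 3.7538 \cdot 10^{-5}$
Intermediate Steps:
$Y = 26640$ ($Y = - 111 \left(-100 - 140\right) = \left(-111\right) \left(-240\right) = 26640$)
$\frac{1}{Y} = \frac{1}{26640}$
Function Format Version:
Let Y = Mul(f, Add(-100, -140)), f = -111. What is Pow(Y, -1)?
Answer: Rational(1, 26640) ≈ 3.7538e-5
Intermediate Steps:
Y = 26640 (Y = Mul(-111, Add(-100, -140)) = Mul(-111, -240) = 26640)
Pow(Y, -1) = Pow(26640, -1) = Rational(1, 26640)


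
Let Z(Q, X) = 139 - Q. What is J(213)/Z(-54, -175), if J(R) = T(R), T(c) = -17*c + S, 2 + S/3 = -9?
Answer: -3654/193 ≈ -18.933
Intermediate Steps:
S = -33 (S = -6 + 3*(-9) = -6 - 27 = -33)
T(c) = -33 - 17*c (T(c) = -17*c - 33 = -33 - 17*c)
J(R) = -33 - 17*R
J(213)/Z(-54, -175) = (-33 - 17*213)/(139 - 1*(-54)) = (-33 - 3621)/(139 + 54) = -3654/193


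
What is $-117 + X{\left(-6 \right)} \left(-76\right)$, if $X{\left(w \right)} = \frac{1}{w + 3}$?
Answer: $- \frac{275}{3} \approx -91.667$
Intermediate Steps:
$X{\left(w \right)} = \frac{1}{3 + w}$
$-117 + X{\left(-6 \right)} \left(-76\right) = -117 + \frac{1}{3 - 6} \left(-76\right) = -117 + \frac{1}{-3} \left(-76\right) = -117 - - \frac{76}{3} = -117 + \frac{76}{3} = - \frac{275}{3}$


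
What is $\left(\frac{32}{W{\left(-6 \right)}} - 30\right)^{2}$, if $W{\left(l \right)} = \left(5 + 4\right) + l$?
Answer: $\frac{3364}{9} \approx 373.78$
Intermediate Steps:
$W{\left(l \right)} = 9 + l$
$\left(\frac{32}{W{\left(-6 \right)}} - 30\right)^{2} = \left(\frac{32}{9 - 6} - 30\right)^{2} = \left(\frac{32}{3} - 30\right)^{2} = \left(- \frac{58}{3}\right)^{2} = \frac{3364}{9}$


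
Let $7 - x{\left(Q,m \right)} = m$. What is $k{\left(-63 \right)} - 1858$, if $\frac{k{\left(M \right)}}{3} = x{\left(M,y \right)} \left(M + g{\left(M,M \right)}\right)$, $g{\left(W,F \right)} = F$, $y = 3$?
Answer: $-3370$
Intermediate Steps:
$x{\left(Q,m \right)} = 7 - m$
$k{\left(M \right)} = 24 M$ ($k{\left(M \right)} = 3 \left(7 - 3\right) \left(M + M\right) = 3 \left(7 - 3\right) 2 M = 3 \cdot 4 \cdot 2 M = 3 \cdot 8 M = 24 M$)
$k{\left(-63 \right)} - 1858 = 24 \left(-63\right) - 1858 = -1512 - 1858 = -3370$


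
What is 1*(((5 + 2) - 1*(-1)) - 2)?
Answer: 6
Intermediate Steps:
1*(((5 + 2) - 1*(-1)) - 2) = 1*((7 + 1) - 2) = 1*(8 - 2) = 1*6 = 6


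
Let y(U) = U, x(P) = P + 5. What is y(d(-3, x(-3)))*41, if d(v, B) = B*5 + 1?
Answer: 451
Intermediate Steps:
x(P) = 5 + P
d(v, B) = 1 + 5*B (d(v, B) = 5*B + 1 = 1 + 5*B)
y(d(-3, x(-3)))*41 = (1 + 5*(5 - 3))*41 = (1 + 5*2)*41 = (1 + 10)*41 = 11*41 = 451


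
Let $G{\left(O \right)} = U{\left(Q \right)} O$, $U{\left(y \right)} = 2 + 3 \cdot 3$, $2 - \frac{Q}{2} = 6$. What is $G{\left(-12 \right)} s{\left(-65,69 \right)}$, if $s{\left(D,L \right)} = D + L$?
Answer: $-528$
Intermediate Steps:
$Q = -8$ ($Q = 4 - 12 = -8$)
$U{\left(y \right)} = 11$ ($U{\left(y \right)} = 2 + 9 = 11$)
$G{\left(O \right)} = 11 O$
$G{\left(-12 \right)} s{\left(-65,69 \right)} = 11 \left(-12\right) \left(-65 + 69\right) = \left(-132\right) 4 = -528$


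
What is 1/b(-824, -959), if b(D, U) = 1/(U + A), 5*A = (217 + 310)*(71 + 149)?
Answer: 22229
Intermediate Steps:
A = 23188 (A = ((217 + 310)*(71 + 149))/5 = (527*220)/5 = (⅕)*115940 = 23188)
b(D, U) = 1/(23188 + U) (b(D, U) = 1/(U + 23188) = 1/(23188 + U))
1/b(-824, -959) = 1/(1/(23188 - 959)) = 1/(1/22229) = 22229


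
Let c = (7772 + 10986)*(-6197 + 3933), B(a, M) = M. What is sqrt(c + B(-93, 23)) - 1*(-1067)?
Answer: 1067 + I*sqrt(42468089) ≈ 1067.0 + 6516.8*I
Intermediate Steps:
c = -42468112 (c = 18758*(-2264) = -42468112)
sqrt(c + B(-93, 23)) - 1*(-1067) = sqrt(-42468112 + 23) - 1*(-1067) = sqrt(-42468089) + 1067 = I*sqrt(42468089) + 1067 = 1067 + I*sqrt(42468089)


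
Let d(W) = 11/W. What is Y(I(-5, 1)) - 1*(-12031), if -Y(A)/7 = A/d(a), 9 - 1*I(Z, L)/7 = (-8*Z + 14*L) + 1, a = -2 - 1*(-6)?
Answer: 141357/11 ≈ 12851.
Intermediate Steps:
a = 4 (a = -2 + 6 = 4)
I(Z, L) = 56 - 98*L + 56*Z (I(Z, L) = 63 - 7*((-8*Z + 14*L) + 1) = 63 - 7*(1 - 8*Z + 14*L) = 63 + (-7 - 98*L + 56*Z) = 56 - 98*L + 56*Z)
Y(A) = -28*A/11 (Y(A) = -7*A/(11/4) = -7*A/(11*(1/4)) = -7*A/11/4 = -7*A*4/11 = -28*A/11)
Y(I(-5, 1)) - 1*(-12031) = -28*(56 - 98*1 + 56*(-5))/11 - 1*(-12031) = -28*(56 - 98 - 280)/11 + 12031 = -28/11*(-322) + 12031 = 9016/11 + 12031 = 141357/11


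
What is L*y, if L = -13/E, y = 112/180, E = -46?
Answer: 182/1035 ≈ 0.17585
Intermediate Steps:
y = 28/45 (y = 112*(1/180) = 28/45 ≈ 0.62222)
L = 13/46 (L = -13/(-46) = -13*(-1/46) = 13/46 ≈ 0.28261)
L*y = (13/46)*(28/45) = 182/1035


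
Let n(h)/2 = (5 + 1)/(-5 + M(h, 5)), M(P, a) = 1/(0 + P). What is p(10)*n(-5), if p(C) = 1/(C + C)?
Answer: -3/26 ≈ -0.11538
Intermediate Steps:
p(C) = 1/(2*C)
M(P, a) = 1/P
n(h) = 12/(-5 + 1/h) (n(h) = 2*((5 + 1)/(-5 + 1/h)) = 2*(6/(-5 + 1/h)) = 12/(-5 + 1/h))
p(10)*n(-5) = ((½)/10)*(-12*(-5)/(-1 + 5*(-5))) = ((½)*(⅒))*(-12*(-5)/(-1 - 25)) = (-12*(-5)/(-26))/20 = (-12*(-5)*(-1/26))/20 = (1/20)*(-30/13) = -3/26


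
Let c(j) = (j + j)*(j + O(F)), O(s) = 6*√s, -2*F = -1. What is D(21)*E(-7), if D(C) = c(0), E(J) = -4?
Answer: 0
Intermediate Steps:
F = ½ (F = -½*(-1) = ½ ≈ 0.50000)
c(j) = 2*j*(j + 3*√2) (c(j) = (j + j)*(j + 6*√(½)) = (2*j)*(j + 6*(√2/2)) = (2*j)*(j + 3*√2) = 2*j*(j + 3*√2))
D(C) = 0 (D(C) = 2*0*(0 + 3*√2) = 2*0*(3*√2) = 0)
D(21)*E(-7) = 0*(-4) = 0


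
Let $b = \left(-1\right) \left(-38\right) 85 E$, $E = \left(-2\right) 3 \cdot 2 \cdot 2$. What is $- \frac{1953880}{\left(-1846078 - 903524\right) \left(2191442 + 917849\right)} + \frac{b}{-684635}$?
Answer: $\frac{66274406224378244}{585315873609012357} \approx 0.11323$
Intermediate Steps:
$E = -24$ ($E = \left(-6\right) 2 \cdot 2 = \left(-12\right) 2 = -24$)
$b = -77520$ ($b = \left(-1\right) \left(-38\right) 85 \left(-24\right) = 38 \cdot 85 \left(-24\right) = 3230 \left(-24\right) = -77520$)
$- \frac{1953880}{\left(-1846078 - 903524\right) \left(2191442 + 917849\right)} + \frac{b}{-684635} = - \frac{1953880}{\left(-1846078 - 903524\right) \left(2191442 + 917849\right)} - \frac{77520}{-684635} = - \frac{1953880}{\left(-2749602\right) 3109291} - - \frac{15504}{136927} = - \frac{1953880}{-8549312752182} + \frac{15504}{136927} = \left(-1953880\right) \left(- \frac{1}{8549312752182}\right) + \frac{15504}{136927} = \frac{976940}{4274656376091} + \frac{15504}{136927} = \frac{66274406224378244}{585315873609012357}$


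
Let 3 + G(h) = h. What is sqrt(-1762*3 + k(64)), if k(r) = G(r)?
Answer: 5*I*sqrt(209) ≈ 72.284*I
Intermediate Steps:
G(h) = -3 + h
k(r) = -3 + r
sqrt(-1762*3 + k(64)) = sqrt(-1762*3 + (-3 + 64)) = sqrt(-5286 + 61) = sqrt(-5225) = 5*I*sqrt(209)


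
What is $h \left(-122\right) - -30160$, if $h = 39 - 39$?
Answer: $30160$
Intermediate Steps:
$h = 0$ ($h = 39 - 39 = 0$)
$h \left(-122\right) - -30160 = 0 \left(-122\right) - -30160 = 0 + 30160 = 30160$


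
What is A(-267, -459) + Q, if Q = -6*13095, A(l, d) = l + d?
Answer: -79296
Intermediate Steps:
A(l, d) = d + l
Q = -78570
A(-267, -459) + Q = (-459 - 267) - 78570 = -726 - 78570 = -79296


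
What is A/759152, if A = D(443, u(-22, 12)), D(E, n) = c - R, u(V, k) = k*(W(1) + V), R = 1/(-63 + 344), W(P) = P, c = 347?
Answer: 48753/106660856 ≈ 0.00045708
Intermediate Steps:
R = 1/281 ≈ 0.0035587
u(V, k) = k*(1 + V)
D(E, n) = 97506/281 (D(E, n) = 347 - 1*1/281 = 347 - 1/281 = 97506/281)
A = 97506/281 ≈ 347.00
A/759152 = (97506/281)/759152 = (97506/281)*(1/759152) = 48753/106660856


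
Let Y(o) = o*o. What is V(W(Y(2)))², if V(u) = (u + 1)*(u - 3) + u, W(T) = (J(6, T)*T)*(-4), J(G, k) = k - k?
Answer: 9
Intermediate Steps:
J(G, k) = 0
Y(o) = o²
W(T) = 0 (W(T) = (0*T)*(-4) = 0*(-4) = 0)
V(u) = u + (1 + u)*(-3 + u) (V(u) = (1 + u)*(-3 + u) + u = u + (1 + u)*(-3 + u))
V(W(Y(2)))² = (-3 + 0² - 1*0)² = (-3 + 0 + 0)² = (-3)² = 9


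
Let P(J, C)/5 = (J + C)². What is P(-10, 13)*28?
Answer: 1260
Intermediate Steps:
P(J, C) = 5*(C + J)² (P(J, C) = 5*(J + C)² = 5*(C + J)²)
P(-10, 13)*28 = (5*(13 - 10)²)*28 = (5*3²)*28 = (5*9)*28 = 45*28 = 1260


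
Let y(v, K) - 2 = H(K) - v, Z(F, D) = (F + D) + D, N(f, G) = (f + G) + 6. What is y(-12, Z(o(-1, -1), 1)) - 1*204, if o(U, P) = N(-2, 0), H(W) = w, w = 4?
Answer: -186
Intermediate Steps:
H(W) = 4
N(f, G) = 6 + G + f (N(f, G) = (G + f) + 6 = 6 + G + f)
o(U, P) = 4 (o(U, P) = 6 + 0 - 2 = 4)
Z(F, D) = F + 2*D (Z(F, D) = (D + F) + D = F + 2*D)
y(v, K) = 6 - v (y(v, K) = 2 + (4 - v) = 6 - v)
y(-12, Z(o(-1, -1), 1)) - 1*204 = (6 - 1*(-12)) - 1*204 = (6 + 12) - 204 = 18 - 204 = -186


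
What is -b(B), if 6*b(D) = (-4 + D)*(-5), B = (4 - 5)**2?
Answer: -5/2 ≈ -2.5000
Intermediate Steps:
B = 1 (B = (-1)**2 = 1)
b(D) = 10/3 - 5*D/6 (b(D) = ((-4 + D)*(-5))/6 = (20 - 5*D)/6 = 10/3 - 5*D/6)
-b(B) = -(10/3 - 5/6*1) = -(10/3 - 5/6) = -1*5/2 = -5/2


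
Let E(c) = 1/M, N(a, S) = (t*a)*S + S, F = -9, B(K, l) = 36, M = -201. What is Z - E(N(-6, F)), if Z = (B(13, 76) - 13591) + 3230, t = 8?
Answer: -2075324/201 ≈ -10325.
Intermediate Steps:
Z = -10325 (Z = (36 - 13591) + 3230 = -13555 + 3230 = -10325)
N(a, S) = S + 8*S*a (N(a, S) = (8*a)*S + S = 8*S*a + S = S + 8*S*a)
E(c) = -1/201 (E(c) = 1/(-201) = -1/201)
Z - E(N(-6, F)) = -10325 - 1*(-1/201) = -10325 + 1/201 = -2075324/201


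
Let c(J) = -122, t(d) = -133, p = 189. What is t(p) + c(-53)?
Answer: -255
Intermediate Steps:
t(p) + c(-53) = -133 - 122 = -255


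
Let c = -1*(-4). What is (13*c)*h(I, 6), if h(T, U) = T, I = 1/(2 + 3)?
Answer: 52/5 ≈ 10.400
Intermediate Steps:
c = 4
I = ⅕ (I = 1/5 = ⅕ ≈ 0.20000)
(13*c)*h(I, 6) = (13*4)*(⅕) = 52*(⅕) = 52/5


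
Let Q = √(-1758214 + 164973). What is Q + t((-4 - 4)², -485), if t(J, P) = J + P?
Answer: -421 + I*√1593241 ≈ -421.0 + 1262.2*I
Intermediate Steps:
Q = I*√1593241 (Q = √(-1593241) = I*√1593241 ≈ 1262.2*I)
Q + t((-4 - 4)², -485) = I*√1593241 + ((-4 - 4)² - 485) = I*√1593241 + ((-8)² - 485) = I*√1593241 + (64 - 485) = I*√1593241 - 421 = -421 + I*√1593241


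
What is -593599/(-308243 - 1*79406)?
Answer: 593599/387649 ≈ 1.5313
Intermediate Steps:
-593599/(-308243 - 1*79406) = -593599/(-308243 - 79406) = -593599/(-387649) = -593599*(-1/387649) = 593599/387649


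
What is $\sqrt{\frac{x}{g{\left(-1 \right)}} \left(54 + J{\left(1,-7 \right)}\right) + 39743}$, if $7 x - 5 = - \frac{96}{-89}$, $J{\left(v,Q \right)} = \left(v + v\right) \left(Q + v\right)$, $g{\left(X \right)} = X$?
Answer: $\frac{\sqrt{314515409}}{89} \approx 199.26$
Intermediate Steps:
$J{\left(v,Q \right)} = 2 v \left(Q + v\right)$
$x = \frac{541}{623}$ ($x = \frac{5}{7} + \frac{\left(-96\right) \frac{1}{-89}}{7} = \frac{5}{7} + \frac{\left(-96\right) \left(- \frac{1}{89}\right)}{7} = \frac{5}{7} + \frac{1}{7} \cdot \frac{96}{89} = \frac{5}{7} + \frac{96}{623} = \frac{541}{623} \approx 0.86838$)
$\sqrt{\frac{x}{g{\left(-1 \right)}} \left(54 + J{\left(1,-7 \right)}\right) + 39743} = \sqrt{\frac{541}{623 \left(-1\right)} \left(54 + 2 \cdot 1 \left(-7 + 1\right)\right) + 39743} = \sqrt{\frac{541}{623} \left(-1\right) \left(54 + 2 \cdot 1 \left(-6\right)\right) + 39743} = \sqrt{- \frac{541 \left(54 - 12\right)}{623} + 39743} = \sqrt{\left(- \frac{541}{623}\right) 42 + 39743} = \sqrt{- \frac{3246}{89} + 39743} = \sqrt{\frac{3533881}{89}} = \frac{\sqrt{314515409}}{89}$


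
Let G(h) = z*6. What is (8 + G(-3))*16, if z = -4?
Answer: -256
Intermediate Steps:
G(h) = -24 (G(h) = -4*6 = -24)
(8 + G(-3))*16 = (8 - 24)*16 = -16*16 = -256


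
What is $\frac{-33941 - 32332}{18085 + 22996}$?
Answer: $- \frac{66273}{41081} \approx -1.6132$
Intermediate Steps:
$\frac{-33941 - 32332}{18085 + 22996} = - \frac{66273}{41081}$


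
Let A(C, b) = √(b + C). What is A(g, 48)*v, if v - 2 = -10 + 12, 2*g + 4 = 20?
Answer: 8*√14 ≈ 29.933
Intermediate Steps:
g = 8 (g = -2 + (½)*20 = -2 + 10 = 8)
A(C, b) = √(C + b)
v = 4 (v = 2 + (-10 + 12) = 2 + 2 = 4)
A(g, 48)*v = √(8 + 48)*4 = √56*4 = (2*√14)*4 = 8*√14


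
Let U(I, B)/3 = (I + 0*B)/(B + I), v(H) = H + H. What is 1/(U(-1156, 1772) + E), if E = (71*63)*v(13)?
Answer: 154/17909025 ≈ 8.5990e-6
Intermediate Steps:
v(H) = 2*H
U(I, B) = 3*I/(B + I) (U(I, B) = 3*((I + 0*B)/(B + I)) = 3*((I + 0)/(B + I)) = 3*(I/(B + I)) = 3*I/(B + I))
E = 116298 (E = (71*63)*(2*13) = 4473*26 = 116298)
1/(U(-1156, 1772) + E) = 1/(3*(-1156)/(1772 - 1156) + 116298) = 1/(3*(-1156)/616 + 116298) = 1/(3*(-1156)*(1/616) + 116298) = 1/(-867/154 + 116298) = 1/(17909025/154) = 154/17909025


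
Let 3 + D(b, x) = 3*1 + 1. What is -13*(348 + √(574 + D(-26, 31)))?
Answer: -4524 - 65*√23 ≈ -4835.7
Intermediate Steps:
D(b, x) = 1 (D(b, x) = -3 + (3*1 + 1) = -3 + (3 + 1) = -3 + 4 = 1)
-13*(348 + √(574 + D(-26, 31))) = -13*(348 + √(574 + 1)) = -13*(348 + √575) = -13*(348 + 5*√23) = -4524 - 65*√23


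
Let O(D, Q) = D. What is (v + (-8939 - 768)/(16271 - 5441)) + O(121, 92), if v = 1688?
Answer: 19581763/10830 ≈ 1808.1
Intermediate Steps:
(v + (-8939 - 768)/(16271 - 5441)) + O(121, 92) = (1688 + (-8939 - 768)/(16271 - 5441)) + 121 = (1688 - 9707/10830) + 121 = 18271333/10830 + 121 = 19581763/10830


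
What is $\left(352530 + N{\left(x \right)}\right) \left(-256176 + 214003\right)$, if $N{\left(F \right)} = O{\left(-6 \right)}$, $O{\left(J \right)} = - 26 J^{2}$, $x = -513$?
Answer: $-14827773762$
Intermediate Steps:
$N{\left(F \right)} = -936$ ($N{\left(F \right)} = - 26 \left(-6\right)^{2} = \left(-26\right) 36 = -936$)
$\left(352530 + N{\left(x \right)}\right) \left(-256176 + 214003\right) = \left(352530 - 936\right) \left(-256176 + 214003\right) = 351594 \left(-42173\right) = -14827773762$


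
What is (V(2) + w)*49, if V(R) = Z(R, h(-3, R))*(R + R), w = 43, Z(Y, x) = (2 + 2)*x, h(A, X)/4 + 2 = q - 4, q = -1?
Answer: -19845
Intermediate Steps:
h(A, X) = -28 (h(A, X) = -8 + 4*(-1 - 4) = -8 + 4*(-5) = -8 - 20 = -28)
Z(Y, x) = 4*x
V(R) = -224*R (V(R) = (4*(-28))*(R + R) = -224*R)
(V(2) + w)*49 = (-224*2 + 43)*49 = (-448 + 43)*49 = -405*49 = -19845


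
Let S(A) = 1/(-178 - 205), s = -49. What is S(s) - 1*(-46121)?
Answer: 17664342/383 ≈ 46121.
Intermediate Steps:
S(A) = -1/383 (S(A) = 1/(-383) = -1/383)
S(s) - 1*(-46121) = -1/383 - 1*(-46121) = -1/383 + 46121 = 17664342/383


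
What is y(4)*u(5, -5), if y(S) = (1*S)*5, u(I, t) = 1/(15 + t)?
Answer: 2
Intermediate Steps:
y(S) = 5*S (y(S) = S*5 = 5*S)
y(4)*u(5, -5) = (5*4)/(15 - 5) = 20/10 = 20*(⅒) = 2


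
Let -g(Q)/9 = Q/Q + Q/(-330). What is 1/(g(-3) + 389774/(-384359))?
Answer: -42279490/426849781 ≈ -0.099050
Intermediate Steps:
g(Q) = -9 + 3*Q/110 (g(Q) = -9*(Q/Q + Q/(-330)) = -9*(1 + Q*(-1/330)) = -9*(1 - Q/330) = -9 + 3*Q/110)
1/(g(-3) + 389774/(-384359)) = 1/((-9 + (3/110)*(-3)) + 389774/(-384359)) = 1/((-9 - 9/110) + 389774*(-1/384359)) = 1/(-999/110 - 389774/384359) = 1/(-426849781/42279490) = -42279490/426849781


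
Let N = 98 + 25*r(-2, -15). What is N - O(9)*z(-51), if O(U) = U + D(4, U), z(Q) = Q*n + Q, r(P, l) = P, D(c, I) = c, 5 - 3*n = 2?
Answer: 1374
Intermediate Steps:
n = 1 (n = 5/3 - 1/3*2 = 5/3 - 2/3 = 1)
N = 48 (N = 98 + 25*(-2) = 98 - 50 = 48)
z(Q) = 2*Q (z(Q) = Q*1 + Q = Q + Q = 2*Q)
O(U) = 4 + U (O(U) = U + 4 = 4 + U)
N - O(9)*z(-51) = 48 - (4 + 9)*2*(-51) = 48 - 13*(-102) = 48 - 1*(-1326) = 48 + 1326 = 1374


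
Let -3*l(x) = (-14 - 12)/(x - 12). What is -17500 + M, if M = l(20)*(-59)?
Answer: -210767/12 ≈ -17564.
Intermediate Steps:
l(x) = 26/(3*(-12 + x)) (l(x) = -(-14 - 12)/(3*(x - 12)) = -(-26)/(3*(-12 + x)) = 26/(3*(-12 + x)))
M = -767/12 (M = (26/(3*(-12 + 20)))*(-59) = ((26/3)/8)*(-59) = ((26/3)*(⅛))*(-59) = (13/12)*(-59) = -767/12 ≈ -63.917)
-17500 + M = -17500 - 767/12 = -210767/12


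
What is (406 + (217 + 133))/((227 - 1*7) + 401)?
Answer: 28/23 ≈ 1.2174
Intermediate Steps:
(406 + (217 + 133))/((227 - 1*7) + 401) = (406 + 350)/((227 - 7) + 401) = 756/(220 + 401) = 756/621 = 756*(1/621) = 28/23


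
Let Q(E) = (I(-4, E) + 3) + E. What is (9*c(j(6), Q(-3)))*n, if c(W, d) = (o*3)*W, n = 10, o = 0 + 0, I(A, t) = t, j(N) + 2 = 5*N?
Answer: 0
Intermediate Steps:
j(N) = -2 + 5*N
o = 0
Q(E) = 3 + 2*E (Q(E) = (E + 3) + E = (3 + E) + E = 3 + 2*E)
c(W, d) = 0 (c(W, d) = (0*3)*W = 0*W = 0)
(9*c(j(6), Q(-3)))*n = (9*0)*10 = 0*10 = 0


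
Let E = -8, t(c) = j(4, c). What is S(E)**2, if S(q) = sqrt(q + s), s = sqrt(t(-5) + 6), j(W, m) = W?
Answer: -8 + sqrt(10) ≈ -4.8377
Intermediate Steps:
t(c) = 4
s = sqrt(10) (s = sqrt(4 + 6) = sqrt(10) ≈ 3.1623)
S(q) = sqrt(q + sqrt(10))
S(E)**2 = (sqrt(-8 + sqrt(10)))**2 = -8 + sqrt(10)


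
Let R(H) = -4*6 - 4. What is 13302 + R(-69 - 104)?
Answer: 13274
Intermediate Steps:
R(H) = -28 (R(H) = -24 - 4 = -28)
13302 + R(-69 - 104) = 13302 - 28 = 13274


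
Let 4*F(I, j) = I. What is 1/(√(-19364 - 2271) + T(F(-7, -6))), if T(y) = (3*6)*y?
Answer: -126/90509 - 4*I*√21635/90509 ≈ -0.0013921 - 0.0065005*I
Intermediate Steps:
F(I, j) = I/4
T(y) = 18*y
1/(√(-19364 - 2271) + T(F(-7, -6))) = 1/(√(-19364 - 2271) + 18*((¼)*(-7))) = 1/(√(-21635) + 18*(-7/4)) = 1/(I*√21635 - 63/2) = 1/(-63/2 + I*√21635)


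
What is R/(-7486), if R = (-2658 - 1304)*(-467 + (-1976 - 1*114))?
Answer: -5065417/3743 ≈ -1353.3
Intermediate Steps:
R = 10130834 (R = -3962*(-467 + (-1976 - 114)) = -3962*(-467 - 2090) = -3962*(-2557) = 10130834)
R/(-7486) = 10130834/(-7486) = 10130834*(-1/7486) = -5065417/3743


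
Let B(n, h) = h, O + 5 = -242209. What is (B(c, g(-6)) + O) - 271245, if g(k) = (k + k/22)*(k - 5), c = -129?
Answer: -513390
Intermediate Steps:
O = -242214 (O = -5 - 242209 = -242214)
g(k) = 23*k*(-5 + k)/22 (g(k) = (k + k*(1/22))*(-5 + k) = (k + k/22)*(-5 + k) = (23*k/22)*(-5 + k) = 23*k*(-5 + k)/22)
(B(c, g(-6)) + O) - 271245 = ((23/22)*(-6)*(-5 - 6) - 242214) - 271245 = ((23/22)*(-6)*(-11) - 242214) - 271245 = (69 - 242214) - 271245 = -242145 - 271245 = -513390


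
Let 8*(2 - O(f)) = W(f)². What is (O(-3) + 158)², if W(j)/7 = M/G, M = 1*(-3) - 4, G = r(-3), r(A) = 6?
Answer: 1907855041/82944 ≈ 23002.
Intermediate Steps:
G = 6
M = -7 (M = -3 - 4 = -7)
W(j) = -49/6 (W(j) = 7*(-7/6) = -49/6)
O(f) = -1825/288 (O(f) = 2 - (-49/6)²/8 = 2 - ⅛*2401/36 = 2 - 2401/288 = -1825/288)
(O(-3) + 158)² = (-1825/288 + 158)² = (43679/288)² = 1907855041/82944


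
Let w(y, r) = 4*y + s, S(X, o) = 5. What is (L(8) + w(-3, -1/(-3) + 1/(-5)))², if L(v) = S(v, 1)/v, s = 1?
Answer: 6889/64 ≈ 107.64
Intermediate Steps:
L(v) = 5/v
w(y, r) = 1 + 4*y (w(y, r) = 4*y + 1 = 1 + 4*y)
(L(8) + w(-3, -1/(-3) + 1/(-5)))² = (5/8 + (1 + 4*(-3)))² = (5*(⅛) + (1 - 12))² = (5/8 - 11)² = (-83/8)² = 6889/64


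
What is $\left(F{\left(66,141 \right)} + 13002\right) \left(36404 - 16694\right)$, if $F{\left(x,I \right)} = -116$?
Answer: $253983060$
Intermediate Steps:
$\left(F{\left(66,141 \right)} + 13002\right) \left(36404 - 16694\right) = \left(-116 + 13002\right) \left(36404 - 16694\right) = 12886 \cdot 19710 = 253983060$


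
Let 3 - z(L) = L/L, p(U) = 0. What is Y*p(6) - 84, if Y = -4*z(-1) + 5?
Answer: -84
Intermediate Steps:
z(L) = 2 (z(L) = 3 - L/L = 3 - 1*1 = 3 - 1 = 2)
Y = -3 (Y = -4*2 + 5 = -8 + 5 = -3)
Y*p(6) - 84 = -3*0 - 84 = 0 - 84 = -84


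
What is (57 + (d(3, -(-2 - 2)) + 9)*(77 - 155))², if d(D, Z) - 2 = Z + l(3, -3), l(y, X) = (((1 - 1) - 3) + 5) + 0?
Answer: 1610361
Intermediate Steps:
l(y, X) = 2 (l(y, X) = ((0 - 3) + 5) + 0 = (-3 + 5) + 0 = 2 + 0 = 2)
d(D, Z) = 4 + Z (d(D, Z) = 2 + (Z + 2) = 2 + (2 + Z) = 4 + Z)
(57 + (d(3, -(-2 - 2)) + 9)*(77 - 155))² = (57 + ((4 - (-2 - 2)) + 9)*(77 - 155))² = (57 + ((4 - 1*(-4)) + 9)*(-78))² = (57 + ((4 + 4) + 9)*(-78))² = (57 + (8 + 9)*(-78))² = (57 + 17*(-78))² = (57 - 1326)² = (-1269)² = 1610361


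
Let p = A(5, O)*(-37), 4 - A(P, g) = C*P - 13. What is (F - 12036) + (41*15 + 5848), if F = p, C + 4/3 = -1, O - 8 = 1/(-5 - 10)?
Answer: -19901/3 ≈ -6633.7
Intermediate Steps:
O = 119/15 (O = 8 + 1/(-5 - 10) = 8 + 1/(-15) = 8 - 1/15 = 119/15 ≈ 7.9333)
C = -7/3 (C = -4/3 - 1 = -7/3 ≈ -2.3333)
A(P, g) = 17 + 7*P/3 (A(P, g) = 4 - (-7*P/3 - 13) = 4 - (-13 - 7*P/3) = 4 + (13 + 7*P/3) = 17 + 7*P/3)
p = -3182/3 (p = (17 + (7/3)*5)*(-37) = (17 + 35/3)*(-37) = (86/3)*(-37) = -3182/3 ≈ -1060.7)
F = -3182/3 ≈ -1060.7
(F - 12036) + (41*15 + 5848) = (-3182/3 - 12036) + (41*15 + 5848) = -39290/3 + (615 + 5848) = -39290/3 + 6463 = -19901/3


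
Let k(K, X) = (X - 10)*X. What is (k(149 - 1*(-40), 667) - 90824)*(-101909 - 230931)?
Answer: -115626951800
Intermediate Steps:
k(K, X) = X*(-10 + X) (k(K, X) = (-10 + X)*X = X*(-10 + X))
(k(149 - 1*(-40), 667) - 90824)*(-101909 - 230931) = (667*(-10 + 667) - 90824)*(-101909 - 230931) = (667*657 - 90824)*(-332840) = (438219 - 90824)*(-332840) = 347395*(-332840) = -115626951800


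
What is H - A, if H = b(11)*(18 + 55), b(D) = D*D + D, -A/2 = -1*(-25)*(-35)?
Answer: 7886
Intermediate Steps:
A = 1750 (A = -2*(-1*(-25))*(-35) = -50*(-35) = -2*(-875) = 1750)
b(D) = D + D**2 (b(D) = D**2 + D = D + D**2)
H = 9636 (H = (11*(1 + 11))*(18 + 55) = (11*12)*73 = 132*73 = 9636)
H - A = 9636 - 1*1750 = 9636 - 1750 = 7886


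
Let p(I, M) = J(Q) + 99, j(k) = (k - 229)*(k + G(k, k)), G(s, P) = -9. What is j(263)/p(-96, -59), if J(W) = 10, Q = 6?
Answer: 8636/109 ≈ 79.229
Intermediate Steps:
j(k) = (-229 + k)*(-9 + k) (j(k) = (k - 229)*(k - 9) = (-229 + k)*(-9 + k))
p(I, M) = 109 (p(I, M) = 10 + 99 = 109)
j(263)/p(-96, -59) = (2061 + 263² - 238*263)/109 = (2061 + 69169 - 62594)*(1/109) = 8636*(1/109) = 8636/109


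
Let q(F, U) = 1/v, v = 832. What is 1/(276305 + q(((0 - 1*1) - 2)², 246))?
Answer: 832/229885761 ≈ 3.6192e-6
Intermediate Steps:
q(F, U) = 1/832
1/(276305 + q(((0 - 1*1) - 2)², 246)) = 1/(276305 + 1/832) = 1/(229885761/832) = 832/229885761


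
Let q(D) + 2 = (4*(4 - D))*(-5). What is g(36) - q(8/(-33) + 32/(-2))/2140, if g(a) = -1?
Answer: -28597/35310 ≈ -0.80988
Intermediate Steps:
q(D) = -82 + 20*D (q(D) = -2 + (4*(4 - D))*(-5) = -2 + (16 - 4*D)*(-5) = -2 + (-80 + 20*D) = -82 + 20*D)
g(36) - q(8/(-33) + 32/(-2))/2140 = -1 - (-82 + 20*(8/(-33) + 32/(-2)))/2140 = -1 - (-82 + 20*(8*(-1/33) + 32*(-½)))/2140 = -1 - (-82 + 20*(-8/33 - 16))/2140 = -1 - (-82 + 20*(-536/33))/2140 = -1 - (-82 - 10720/33)/2140 = -1 - (-13426)/(33*2140) = -1 - 1*(-6713/35310) = -1 + 6713/35310 = -28597/35310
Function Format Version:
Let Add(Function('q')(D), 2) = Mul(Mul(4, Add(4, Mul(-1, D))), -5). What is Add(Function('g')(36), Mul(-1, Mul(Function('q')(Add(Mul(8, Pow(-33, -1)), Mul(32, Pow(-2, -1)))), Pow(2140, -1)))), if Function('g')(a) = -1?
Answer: Rational(-28597, 35310) ≈ -0.80988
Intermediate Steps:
Function('q')(D) = Add(-82, Mul(20, D)) (Function('q')(D) = Add(-2, Mul(Mul(4, Add(4, Mul(-1, D))), -5)) = Add(-2, Mul(Add(16, Mul(-4, D)), -5)) = Add(-2, Add(-80, Mul(20, D))) = Add(-82, Mul(20, D)))
Add(Function('g')(36), Mul(-1, Mul(Function('q')(Add(Mul(8, Pow(-33, -1)), Mul(32, Pow(-2, -1)))), Pow(2140, -1)))) = Add(-1, Mul(-1, Mul(Add(-82, Mul(20, Add(Mul(8, Pow(-33, -1)), Mul(32, Pow(-2, -1))))), Pow(2140, -1)))) = Add(-1, Mul(-1, Mul(Add(-82, Mul(20, Add(Mul(8, Rational(-1, 33)), Mul(32, Rational(-1, 2))))), Rational(1, 2140)))) = Add(-1, Mul(-1, Mul(Add(-82, Mul(20, Add(Rational(-8, 33), -16))), Rational(1, 2140)))) = Add(-1, Mul(-1, Mul(Add(-82, Mul(20, Rational(-536, 33))), Rational(1, 2140)))) = Add(-1, Mul(-1, Mul(Add(-82, Rational(-10720, 33)), Rational(1, 2140)))) = Add(-1, Mul(-1, Mul(Rational(-13426, 33), Rational(1, 2140)))) = Add(-1, Mul(-1, Rational(-6713, 35310))) = Add(-1, Rational(6713, 35310)) = Rational(-28597, 35310)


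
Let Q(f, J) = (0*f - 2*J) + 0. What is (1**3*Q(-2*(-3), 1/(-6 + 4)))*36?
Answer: 36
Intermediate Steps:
Q(f, J) = -2*J (Q(f, J) = (0 - 2*J) + 0 = -2*J + 0 = -2*J)
(1**3*Q(-2*(-3), 1/(-6 + 4)))*36 = (1**3*(-2/(-6 + 4)))*36 = (1*(-2/(-2)))*36 = (1*(-2*(-1/2)))*36 = (1*1)*36 = 1*36 = 36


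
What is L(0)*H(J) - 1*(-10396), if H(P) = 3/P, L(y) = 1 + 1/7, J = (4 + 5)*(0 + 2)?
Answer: 218320/21 ≈ 10396.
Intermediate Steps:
J = 18 (J = 9*2 = 18)
L(y) = 8/7 (L(y) = 1 + ⅐ = 8/7)
L(0)*H(J) - 1*(-10396) = 8*(3/18)/7 - 1*(-10396) = 8*(3*(1/18))/7 + 10396 = (8/7)*(⅙) + 10396 = 4/21 + 10396 = 218320/21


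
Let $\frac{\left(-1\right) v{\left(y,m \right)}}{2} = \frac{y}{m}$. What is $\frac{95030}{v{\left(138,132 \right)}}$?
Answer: $- \frac{1045330}{23} \approx -45449.0$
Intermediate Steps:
$v{\left(y,m \right)} = - \frac{2 y}{m}$ ($v{\left(y,m \right)} = - 2 \frac{y}{m} = - \frac{2 y}{m}$)
$\frac{95030}{v{\left(138,132 \right)}} = \frac{95030}{\left(-2\right) 138 \cdot \frac{1}{132}} = \frac{95030}{- \frac{23}{11}} = 95030 \left(- \frac{11}{23}\right) = - \frac{1045330}{23}$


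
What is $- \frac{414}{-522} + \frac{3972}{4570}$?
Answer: $\frac{110149}{66265} \approx 1.6623$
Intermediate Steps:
$- \frac{414}{-522} + \frac{3972}{4570} = \left(-414\right) \left(- \frac{1}{522}\right) + 3972 \cdot \frac{1}{4570} = \frac{23}{29} + \frac{1986}{2285} = \frac{110149}{66265}$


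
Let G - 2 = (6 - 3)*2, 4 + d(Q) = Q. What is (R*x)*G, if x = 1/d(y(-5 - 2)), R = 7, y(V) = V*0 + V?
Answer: -56/11 ≈ -5.0909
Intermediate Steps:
y(V) = V (y(V) = 0 + V = V)
d(Q) = -4 + Q
G = 8 (G = 2 + (6 - 3)*2 = 2 + 3*2 = 2 + 6 = 8)
x = -1/11 (x = 1/(-4 + (-5 - 2)) = 1/(-4 - 7) = 1/(-11) = -1/11 ≈ -0.090909)
(R*x)*G = (7*(-1/11))*8 = -7/11*8 = -56/11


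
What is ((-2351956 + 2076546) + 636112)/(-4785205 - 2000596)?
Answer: -360702/6785801 ≈ -0.053155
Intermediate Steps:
((-2351956 + 2076546) + 636112)/(-4785205 - 2000596) = (-275410 + 636112)/(-6785801) = 360702*(-1/6785801) = -360702/6785801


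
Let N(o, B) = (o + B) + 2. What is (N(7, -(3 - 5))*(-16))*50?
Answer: -8800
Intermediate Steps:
N(o, B) = 2 + B + o (N(o, B) = (B + o) + 2 = 2 + B + o)
(N(7, -(3 - 5))*(-16))*50 = ((2 - (3 - 5) + 7)*(-16))*50 = ((2 - 1*(-2) + 7)*(-16))*50 = ((2 + 2 + 7)*(-16))*50 = (11*(-16))*50 = -176*50 = -8800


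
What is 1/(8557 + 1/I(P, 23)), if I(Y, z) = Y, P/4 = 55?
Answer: 220/1882541 ≈ 0.00011686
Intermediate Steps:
P = 220 (P = 4*55 = 220)
1/(8557 + 1/I(P, 23)) = 1/(8557 + 1/220) = 1/(1882541/220) = 220/1882541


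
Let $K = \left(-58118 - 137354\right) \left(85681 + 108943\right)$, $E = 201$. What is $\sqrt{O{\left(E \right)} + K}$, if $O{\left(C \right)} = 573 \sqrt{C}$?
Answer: $\sqrt{-38043542528 + 573 \sqrt{201}} \approx 1.9505 \cdot 10^{5} i$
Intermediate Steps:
$K = -38043542528$ ($K = \left(-195472\right) 194624 = -38043542528$)
$\sqrt{O{\left(E \right)} + K} = \sqrt{573 \sqrt{201} - 38043542528} = \sqrt{-38043542528 + 573 \sqrt{201}}$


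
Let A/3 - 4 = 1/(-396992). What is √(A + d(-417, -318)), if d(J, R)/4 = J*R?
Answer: √1306220597301327/49624 ≈ 728.31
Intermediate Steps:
A = 4763901/396992 (A = 12 + 3/(-396992) = 12 + 3*(-1/396992) = 12 - 3/396992 = 4763901/396992 ≈ 12.000)
d(J, R) = 4*J*R (d(J, R) = 4*(J*R) = 4*J*R)
√(A + d(-417, -318)) = √(4763901/396992 + 4*(-417)*(-318)) = √(4763901/396992 + 530424) = √(210578848509/396992) = √1306220597301327/49624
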